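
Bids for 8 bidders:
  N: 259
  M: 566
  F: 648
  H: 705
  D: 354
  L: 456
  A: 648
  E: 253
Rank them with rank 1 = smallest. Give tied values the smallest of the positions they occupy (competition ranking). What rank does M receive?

Sorted (ascending): 253, 259, 354, 456, 566, 648, 648, 705
The 2 values of 648 occupy positions 6–7 → each gets rank 6.
M has value 566 → rank 5.

5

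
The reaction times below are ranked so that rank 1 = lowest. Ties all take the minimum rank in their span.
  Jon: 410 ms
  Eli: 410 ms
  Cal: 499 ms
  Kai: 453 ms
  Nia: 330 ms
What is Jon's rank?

2

Sorted (ascending): 330, 410, 410, 453, 499
The 2 values of 410 occupy positions 2–3 → each gets rank 2.
Jon has value 410 ms → rank 2.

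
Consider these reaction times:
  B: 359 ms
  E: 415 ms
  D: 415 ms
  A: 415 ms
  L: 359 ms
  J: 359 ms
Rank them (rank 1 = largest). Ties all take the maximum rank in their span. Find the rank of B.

Sorted (descending): 415, 415, 415, 359, 359, 359
The 3 values of 415 occupy positions 1–3 → each gets rank 3.
The 3 values of 359 occupy positions 4–6 → each gets rank 6.
B has value 359 ms → rank 6.

6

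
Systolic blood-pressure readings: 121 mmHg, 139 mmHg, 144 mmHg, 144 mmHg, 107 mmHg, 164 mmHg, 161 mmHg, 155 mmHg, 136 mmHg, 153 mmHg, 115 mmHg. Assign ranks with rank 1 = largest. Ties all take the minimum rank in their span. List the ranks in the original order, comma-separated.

9, 7, 5, 5, 11, 1, 2, 3, 8, 4, 10

Sorted (descending): 164, 161, 155, 153, 144, 144, 139, 136, 121, 115, 107
The 2 values of 144 occupy positions 5–6 → each gets rank 5.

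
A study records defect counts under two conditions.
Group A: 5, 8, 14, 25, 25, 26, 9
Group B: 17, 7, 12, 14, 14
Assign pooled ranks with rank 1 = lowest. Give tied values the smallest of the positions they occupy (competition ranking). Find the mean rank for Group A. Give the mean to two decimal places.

Sorted (ascending): 5, 7, 8, 9, 12, 14, 14, 14, 17, 25, 25, 26
The 3 values of 14 occupy positions 6–8 → each gets rank 6.
The 2 values of 25 occupy positions 10–11 → each gets rank 10.
Group A values → pooled ranks: 5→1, 8→3, 14→6, 25→10, 25→10, 26→12, 9→4
Mean rank = (1 + 3 + 6 + 10 + 10 + 12 + 4) / 7 = 6.57

6.57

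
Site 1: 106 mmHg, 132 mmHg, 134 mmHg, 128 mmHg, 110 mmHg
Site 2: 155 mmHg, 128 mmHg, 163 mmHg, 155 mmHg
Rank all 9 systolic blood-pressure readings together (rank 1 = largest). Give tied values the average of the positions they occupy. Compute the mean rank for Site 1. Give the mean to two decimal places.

Sorted (descending): 163, 155, 155, 134, 132, 128, 128, 110, 106
The 2 values of 155 occupy positions 2–3 → average rank (2+3)/2 = 2.5.
The 2 values of 128 occupy positions 6–7 → average rank (6+7)/2 = 6.5.
Site 1 values → pooled ranks: 106→9, 132→5, 134→4, 128→6.5, 110→8
Mean rank = (9 + 5 + 4 + 6.5 + 8) / 5 = 6.50

6.50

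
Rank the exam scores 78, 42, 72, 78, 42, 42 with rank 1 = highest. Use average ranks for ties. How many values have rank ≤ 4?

3

Sorted (descending): 78, 78, 72, 42, 42, 42
The 2 values of 78 occupy positions 1–2 → average rank (1+2)/2 = 1.5.
The 3 values of 42 occupy positions 4–6 → average rank 5.
Ranks ≤ 4: {1.5, 1.5, 3} → 3 values.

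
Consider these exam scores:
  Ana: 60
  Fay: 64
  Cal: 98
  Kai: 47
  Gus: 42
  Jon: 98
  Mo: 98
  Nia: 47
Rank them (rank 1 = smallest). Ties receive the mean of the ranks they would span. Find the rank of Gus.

Sorted (ascending): 42, 47, 47, 60, 64, 98, 98, 98
The 2 values of 47 occupy positions 2–3 → average rank (2+3)/2 = 2.5.
The 3 values of 98 occupy positions 6–8 → average rank 7.
Gus has value 42 → rank 1.

1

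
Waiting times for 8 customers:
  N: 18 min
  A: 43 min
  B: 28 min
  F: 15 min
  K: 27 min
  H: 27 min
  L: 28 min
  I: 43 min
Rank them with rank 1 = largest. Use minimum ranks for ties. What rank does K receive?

Sorted (descending): 43, 43, 28, 28, 27, 27, 18, 15
The 2 values of 43 occupy positions 1–2 → each gets rank 1.
The 2 values of 28 occupy positions 3–4 → each gets rank 3.
The 2 values of 27 occupy positions 5–6 → each gets rank 5.
K has value 27 min → rank 5.

5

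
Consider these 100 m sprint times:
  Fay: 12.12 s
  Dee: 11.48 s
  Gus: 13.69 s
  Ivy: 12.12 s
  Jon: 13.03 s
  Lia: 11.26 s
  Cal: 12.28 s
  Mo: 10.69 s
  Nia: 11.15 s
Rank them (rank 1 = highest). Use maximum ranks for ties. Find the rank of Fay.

5

Sorted (descending): 13.69, 13.03, 12.28, 12.12, 12.12, 11.48, 11.26, 11.15, 10.69
The 2 values of 12.12 occupy positions 4–5 → each gets rank 5.
Fay has value 12.12 s → rank 5.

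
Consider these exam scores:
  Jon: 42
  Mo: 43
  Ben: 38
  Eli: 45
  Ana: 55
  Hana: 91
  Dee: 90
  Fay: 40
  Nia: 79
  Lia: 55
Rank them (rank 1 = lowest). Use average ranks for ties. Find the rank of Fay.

2

Sorted (ascending): 38, 40, 42, 43, 45, 55, 55, 79, 90, 91
The 2 values of 55 occupy positions 6–7 → average rank (6+7)/2 = 6.5.
Fay has value 40 → rank 2.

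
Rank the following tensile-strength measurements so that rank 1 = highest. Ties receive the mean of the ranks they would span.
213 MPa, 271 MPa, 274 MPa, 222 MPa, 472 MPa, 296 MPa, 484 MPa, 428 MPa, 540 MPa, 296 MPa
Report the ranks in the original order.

Sorted (descending): 540, 484, 472, 428, 296, 296, 274, 271, 222, 213
The 2 values of 296 occupy positions 5–6 → average rank (5+6)/2 = 5.5.

10, 8, 7, 9, 3, 5.5, 2, 4, 1, 5.5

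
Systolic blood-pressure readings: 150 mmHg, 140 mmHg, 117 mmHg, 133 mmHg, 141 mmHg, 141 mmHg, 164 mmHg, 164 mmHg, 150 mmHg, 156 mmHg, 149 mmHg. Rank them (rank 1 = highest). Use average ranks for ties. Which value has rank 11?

Sorted (descending): 164, 164, 156, 150, 150, 149, 141, 141, 140, 133, 117
The 2 values of 164 occupy positions 1–2 → average rank (1+2)/2 = 1.5.
The 2 values of 150 occupy positions 4–5 → average rank (4+5)/2 = 4.5.
The 2 values of 141 occupy positions 7–8 → average rank (7+8)/2 = 7.5.
Rank 11 → value 117.

117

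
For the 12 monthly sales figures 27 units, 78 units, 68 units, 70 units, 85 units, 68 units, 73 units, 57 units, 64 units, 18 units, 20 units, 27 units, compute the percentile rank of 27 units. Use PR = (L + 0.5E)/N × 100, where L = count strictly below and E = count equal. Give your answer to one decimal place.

N = 12.
Strictly below 27: 2. Equal to 27: 2.
PR = (2 + 0.5·2)/12 × 100 = 25.0

25.0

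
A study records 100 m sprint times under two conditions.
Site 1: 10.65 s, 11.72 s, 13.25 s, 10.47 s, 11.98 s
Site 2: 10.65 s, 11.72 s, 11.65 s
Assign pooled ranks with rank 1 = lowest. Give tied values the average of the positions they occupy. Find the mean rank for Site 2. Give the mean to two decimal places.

Sorted (ascending): 10.47, 10.65, 10.65, 11.65, 11.72, 11.72, 11.98, 13.25
The 2 values of 10.65 occupy positions 2–3 → average rank (2+3)/2 = 2.5.
The 2 values of 11.72 occupy positions 5–6 → average rank (5+6)/2 = 5.5.
Site 2 values → pooled ranks: 10.65→2.5, 11.72→5.5, 11.65→4
Mean rank = (2.5 + 5.5 + 4) / 3 = 4.00

4.00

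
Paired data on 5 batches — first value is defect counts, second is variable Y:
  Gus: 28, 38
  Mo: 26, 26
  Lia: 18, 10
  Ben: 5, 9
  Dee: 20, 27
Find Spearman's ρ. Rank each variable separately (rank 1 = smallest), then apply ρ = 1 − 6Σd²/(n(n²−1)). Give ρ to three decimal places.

0.900

Ranks of variable 1: 5, 4, 2, 1, 3
Ranks of variable 2: 5, 3, 2, 1, 4
d = r₁ − r₂: 0, 1, 0, 0, -1
d²: 0, 1, 0, 0, 1; Σd² = 2
ρ = 1 − 6·2/(5·24) = 1 − 12/120 = 0.900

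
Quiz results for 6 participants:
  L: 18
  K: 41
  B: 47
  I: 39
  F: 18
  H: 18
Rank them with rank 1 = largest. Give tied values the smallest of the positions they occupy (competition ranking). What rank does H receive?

4

Sorted (descending): 47, 41, 39, 18, 18, 18
The 3 values of 18 occupy positions 4–6 → each gets rank 4.
H has value 18 → rank 4.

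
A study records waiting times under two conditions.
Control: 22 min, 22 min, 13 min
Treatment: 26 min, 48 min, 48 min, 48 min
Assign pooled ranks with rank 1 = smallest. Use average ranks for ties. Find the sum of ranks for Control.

Sorted (ascending): 13, 22, 22, 26, 48, 48, 48
The 2 values of 22 occupy positions 2–3 → average rank (2+3)/2 = 2.5.
The 3 values of 48 occupy positions 5–7 → average rank 6.
Control values → pooled ranks: 22→2.5, 22→2.5, 13→1
Rank sum = 2.5 + 2.5 + 1 = 6

6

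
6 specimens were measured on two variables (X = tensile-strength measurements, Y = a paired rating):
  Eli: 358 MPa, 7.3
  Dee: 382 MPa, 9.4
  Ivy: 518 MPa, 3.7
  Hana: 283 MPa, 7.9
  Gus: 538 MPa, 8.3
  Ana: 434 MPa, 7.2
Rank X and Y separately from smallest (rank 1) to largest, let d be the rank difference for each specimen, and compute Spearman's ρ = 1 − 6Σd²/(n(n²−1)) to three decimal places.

-0.143

Ranks of variable 1: 2, 3, 5, 1, 6, 4
Ranks of variable 2: 3, 6, 1, 4, 5, 2
d = r₁ − r₂: -1, -3, 4, -3, 1, 2
d²: 1, 9, 16, 9, 1, 4; Σd² = 40
ρ = 1 − 6·40/(6·35) = 1 − 240/210 = -0.143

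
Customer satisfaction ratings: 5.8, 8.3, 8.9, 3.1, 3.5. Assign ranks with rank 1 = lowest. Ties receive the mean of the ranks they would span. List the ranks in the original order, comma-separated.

3, 4, 5, 1, 2

Sorted (ascending): 3.1, 3.5, 5.8, 8.3, 8.9
No ties — each value takes its position as its rank.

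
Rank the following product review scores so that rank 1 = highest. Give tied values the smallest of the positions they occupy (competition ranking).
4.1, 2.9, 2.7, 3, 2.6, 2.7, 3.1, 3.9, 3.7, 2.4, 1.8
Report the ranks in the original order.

1, 6, 7, 5, 9, 7, 4, 2, 3, 10, 11

Sorted (descending): 4.1, 3.9, 3.7, 3.1, 3, 2.9, 2.7, 2.7, 2.6, 2.4, 1.8
The 2 values of 2.7 occupy positions 7–8 → each gets rank 7.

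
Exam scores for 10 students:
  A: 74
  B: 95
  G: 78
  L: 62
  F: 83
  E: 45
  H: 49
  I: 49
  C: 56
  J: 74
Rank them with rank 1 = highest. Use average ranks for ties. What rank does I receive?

8.5

Sorted (descending): 95, 83, 78, 74, 74, 62, 56, 49, 49, 45
The 2 values of 74 occupy positions 4–5 → average rank (4+5)/2 = 4.5.
The 2 values of 49 occupy positions 8–9 → average rank (8+9)/2 = 8.5.
I has value 49 → rank 8.5.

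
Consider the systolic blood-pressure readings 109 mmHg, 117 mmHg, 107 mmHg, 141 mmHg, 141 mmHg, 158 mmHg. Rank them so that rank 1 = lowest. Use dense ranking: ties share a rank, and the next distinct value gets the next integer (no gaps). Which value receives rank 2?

Sorted (ascending): 107, 109, 117, 141, 141, 158
The 2 values of 141 share dense rank 4.
Remaining distinct values take the next consecutive integers.
Rank 2 → value 109.

109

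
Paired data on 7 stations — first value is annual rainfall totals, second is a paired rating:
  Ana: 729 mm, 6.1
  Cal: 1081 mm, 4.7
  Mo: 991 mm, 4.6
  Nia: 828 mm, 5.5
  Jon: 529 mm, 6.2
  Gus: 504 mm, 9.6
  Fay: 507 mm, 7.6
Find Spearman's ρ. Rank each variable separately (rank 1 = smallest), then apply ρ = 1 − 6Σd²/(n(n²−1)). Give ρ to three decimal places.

-0.964

Ranks of variable 1: 4, 7, 6, 5, 3, 1, 2
Ranks of variable 2: 4, 2, 1, 3, 5, 7, 6
d = r₁ − r₂: 0, 5, 5, 2, -2, -6, -4
d²: 0, 25, 25, 4, 4, 36, 16; Σd² = 110
ρ = 1 − 6·110/(7·48) = 1 − 660/336 = -0.964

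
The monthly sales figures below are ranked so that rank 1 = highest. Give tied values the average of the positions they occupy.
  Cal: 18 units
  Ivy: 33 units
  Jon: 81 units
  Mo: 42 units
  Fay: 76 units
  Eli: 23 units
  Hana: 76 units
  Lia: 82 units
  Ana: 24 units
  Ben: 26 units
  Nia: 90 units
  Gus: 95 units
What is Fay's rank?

5.5

Sorted (descending): 95, 90, 82, 81, 76, 76, 42, 33, 26, 24, 23, 18
The 2 values of 76 occupy positions 5–6 → average rank (5+6)/2 = 5.5.
Fay has value 76 units → rank 5.5.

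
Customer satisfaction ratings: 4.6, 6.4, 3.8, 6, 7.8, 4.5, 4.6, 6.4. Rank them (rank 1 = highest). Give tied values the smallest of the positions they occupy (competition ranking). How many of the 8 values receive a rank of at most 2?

Sorted (descending): 7.8, 6.4, 6.4, 6, 4.6, 4.6, 4.5, 3.8
The 2 values of 6.4 occupy positions 2–3 → each gets rank 2.
The 2 values of 4.6 occupy positions 5–6 → each gets rank 5.
Ranks ≤ 2: {1, 2, 2} → 3 values.

3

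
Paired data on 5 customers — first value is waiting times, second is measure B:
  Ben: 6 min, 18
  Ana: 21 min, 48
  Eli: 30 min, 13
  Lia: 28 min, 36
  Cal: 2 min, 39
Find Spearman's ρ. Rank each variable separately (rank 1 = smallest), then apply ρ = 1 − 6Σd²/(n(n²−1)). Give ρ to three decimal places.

-0.500

Ranks of variable 1: 2, 3, 5, 4, 1
Ranks of variable 2: 2, 5, 1, 3, 4
d = r₁ − r₂: 0, -2, 4, 1, -3
d²: 0, 4, 16, 1, 9; Σd² = 30
ρ = 1 − 6·30/(5·24) = 1 − 180/120 = -0.500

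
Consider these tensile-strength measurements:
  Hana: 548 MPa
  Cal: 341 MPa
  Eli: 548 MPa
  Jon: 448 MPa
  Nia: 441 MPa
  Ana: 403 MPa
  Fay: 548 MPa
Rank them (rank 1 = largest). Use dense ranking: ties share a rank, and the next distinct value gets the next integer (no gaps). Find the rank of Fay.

Sorted (descending): 548, 548, 548, 448, 441, 403, 341
The 3 values of 548 share dense rank 1.
Remaining distinct values take the next consecutive integers.
Fay has value 548 MPa → rank 1.

1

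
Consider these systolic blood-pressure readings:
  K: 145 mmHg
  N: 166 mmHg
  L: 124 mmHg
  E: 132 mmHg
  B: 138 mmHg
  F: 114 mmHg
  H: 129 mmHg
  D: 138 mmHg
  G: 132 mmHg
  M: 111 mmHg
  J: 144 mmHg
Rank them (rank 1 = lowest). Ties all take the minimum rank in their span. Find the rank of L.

Sorted (ascending): 111, 114, 124, 129, 132, 132, 138, 138, 144, 145, 166
The 2 values of 132 occupy positions 5–6 → each gets rank 5.
The 2 values of 138 occupy positions 7–8 → each gets rank 7.
L has value 124 mmHg → rank 3.

3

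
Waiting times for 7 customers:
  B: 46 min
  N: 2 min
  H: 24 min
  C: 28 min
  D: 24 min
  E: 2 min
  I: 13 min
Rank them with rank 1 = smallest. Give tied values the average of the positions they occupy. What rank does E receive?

Sorted (ascending): 2, 2, 13, 24, 24, 28, 46
The 2 values of 2 occupy positions 1–2 → average rank (1+2)/2 = 1.5.
The 2 values of 24 occupy positions 4–5 → average rank (4+5)/2 = 4.5.
E has value 2 min → rank 1.5.

1.5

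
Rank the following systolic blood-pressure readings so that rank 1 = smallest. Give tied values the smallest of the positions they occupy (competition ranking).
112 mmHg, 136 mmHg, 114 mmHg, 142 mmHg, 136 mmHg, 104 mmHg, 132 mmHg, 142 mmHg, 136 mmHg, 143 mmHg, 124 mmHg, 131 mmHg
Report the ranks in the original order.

2, 7, 3, 10, 7, 1, 6, 10, 7, 12, 4, 5

Sorted (ascending): 104, 112, 114, 124, 131, 132, 136, 136, 136, 142, 142, 143
The 3 values of 136 occupy positions 7–9 → each gets rank 7.
The 2 values of 142 occupy positions 10–11 → each gets rank 10.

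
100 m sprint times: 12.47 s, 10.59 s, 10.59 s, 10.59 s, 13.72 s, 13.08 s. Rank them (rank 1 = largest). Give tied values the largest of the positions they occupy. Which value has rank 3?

12.47

Sorted (descending): 13.72, 13.08, 12.47, 10.59, 10.59, 10.59
The 3 values of 10.59 occupy positions 4–6 → each gets rank 6.
Rank 3 → value 12.47.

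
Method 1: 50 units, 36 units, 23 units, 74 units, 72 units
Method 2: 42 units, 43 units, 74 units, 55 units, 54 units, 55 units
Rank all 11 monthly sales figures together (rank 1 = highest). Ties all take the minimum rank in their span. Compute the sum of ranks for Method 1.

32

Sorted (descending): 74, 74, 72, 55, 55, 54, 50, 43, 42, 36, 23
The 2 values of 74 occupy positions 1–2 → each gets rank 1.
The 2 values of 55 occupy positions 4–5 → each gets rank 4.
Method 1 values → pooled ranks: 50→7, 36→10, 23→11, 74→1, 72→3
Rank sum = 7 + 10 + 11 + 1 + 3 = 32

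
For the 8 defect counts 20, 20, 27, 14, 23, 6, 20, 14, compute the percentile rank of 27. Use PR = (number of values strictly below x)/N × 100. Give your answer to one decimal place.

N = 8.
Strictly below 27: 7. Equal to 27: 1.
PR = 7/8 × 100 = 87.5

87.5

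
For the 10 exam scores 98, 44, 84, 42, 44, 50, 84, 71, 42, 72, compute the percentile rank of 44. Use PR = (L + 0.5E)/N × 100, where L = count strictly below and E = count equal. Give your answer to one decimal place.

30.0

N = 10.
Strictly below 44: 2. Equal to 44: 2.
PR = (2 + 0.5·2)/10 × 100 = 30.0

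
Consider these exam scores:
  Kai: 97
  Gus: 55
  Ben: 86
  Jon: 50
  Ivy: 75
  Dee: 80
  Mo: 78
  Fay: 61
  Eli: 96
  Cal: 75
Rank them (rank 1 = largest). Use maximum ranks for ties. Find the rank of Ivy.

Sorted (descending): 97, 96, 86, 80, 78, 75, 75, 61, 55, 50
The 2 values of 75 occupy positions 6–7 → each gets rank 7.
Ivy has value 75 → rank 7.

7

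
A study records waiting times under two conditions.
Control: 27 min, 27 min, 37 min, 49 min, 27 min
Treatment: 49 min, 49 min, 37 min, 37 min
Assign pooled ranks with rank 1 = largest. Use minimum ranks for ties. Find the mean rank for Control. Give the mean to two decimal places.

Sorted (descending): 49, 49, 49, 37, 37, 37, 27, 27, 27
The 3 values of 49 occupy positions 1–3 → each gets rank 1.
The 3 values of 37 occupy positions 4–6 → each gets rank 4.
The 3 values of 27 occupy positions 7–9 → each gets rank 7.
Control values → pooled ranks: 27→7, 27→7, 37→4, 49→1, 27→7
Mean rank = (7 + 7 + 4 + 1 + 7) / 5 = 5.20

5.20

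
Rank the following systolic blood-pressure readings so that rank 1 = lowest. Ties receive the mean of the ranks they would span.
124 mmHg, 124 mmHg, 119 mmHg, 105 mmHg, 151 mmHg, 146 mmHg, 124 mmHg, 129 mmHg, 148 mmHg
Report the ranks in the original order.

Sorted (ascending): 105, 119, 124, 124, 124, 129, 146, 148, 151
The 3 values of 124 occupy positions 3–5 → average rank 4.

4, 4, 2, 1, 9, 7, 4, 6, 8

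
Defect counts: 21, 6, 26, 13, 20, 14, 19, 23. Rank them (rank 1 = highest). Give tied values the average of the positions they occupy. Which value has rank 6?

Sorted (descending): 26, 23, 21, 20, 19, 14, 13, 6
No ties — each value takes its position as its rank.
Rank 6 → value 14.

14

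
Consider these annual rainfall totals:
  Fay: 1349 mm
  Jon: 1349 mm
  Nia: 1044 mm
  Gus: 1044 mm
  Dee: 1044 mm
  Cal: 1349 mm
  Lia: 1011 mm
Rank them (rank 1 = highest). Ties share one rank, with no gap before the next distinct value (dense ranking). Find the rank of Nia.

Sorted (descending): 1349, 1349, 1349, 1044, 1044, 1044, 1011
The 3 values of 1349 share dense rank 1.
The 3 values of 1044 share dense rank 2.
Remaining distinct values take the next consecutive integers.
Nia has value 1044 mm → rank 2.

2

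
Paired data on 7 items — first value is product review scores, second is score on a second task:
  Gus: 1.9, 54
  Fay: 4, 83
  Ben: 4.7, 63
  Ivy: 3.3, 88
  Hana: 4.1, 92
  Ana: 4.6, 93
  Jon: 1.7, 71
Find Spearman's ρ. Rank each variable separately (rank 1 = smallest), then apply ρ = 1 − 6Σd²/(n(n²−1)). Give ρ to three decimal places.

0.357

Ranks of variable 1: 2, 4, 7, 3, 5, 6, 1
Ranks of variable 2: 1, 4, 2, 5, 6, 7, 3
d = r₁ − r₂: 1, 0, 5, -2, -1, -1, -2
d²: 1, 0, 25, 4, 1, 1, 4; Σd² = 36
ρ = 1 − 6·36/(7·48) = 1 − 216/336 = 0.357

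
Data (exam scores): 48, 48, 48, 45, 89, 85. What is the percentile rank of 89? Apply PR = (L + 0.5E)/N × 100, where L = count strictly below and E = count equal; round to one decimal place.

N = 6.
Strictly below 89: 5. Equal to 89: 1.
PR = (5 + 0.5·1)/6 × 100 = 91.7

91.7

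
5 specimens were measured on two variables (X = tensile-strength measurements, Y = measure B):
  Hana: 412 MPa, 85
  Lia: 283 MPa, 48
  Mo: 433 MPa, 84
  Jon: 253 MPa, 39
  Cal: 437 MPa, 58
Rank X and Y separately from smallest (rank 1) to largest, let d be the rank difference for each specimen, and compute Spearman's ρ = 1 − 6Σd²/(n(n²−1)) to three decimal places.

0.600

Ranks of variable 1: 3, 2, 4, 1, 5
Ranks of variable 2: 5, 2, 4, 1, 3
d = r₁ − r₂: -2, 0, 0, 0, 2
d²: 4, 0, 0, 0, 4; Σd² = 8
ρ = 1 − 6·8/(5·24) = 1 − 48/120 = 0.600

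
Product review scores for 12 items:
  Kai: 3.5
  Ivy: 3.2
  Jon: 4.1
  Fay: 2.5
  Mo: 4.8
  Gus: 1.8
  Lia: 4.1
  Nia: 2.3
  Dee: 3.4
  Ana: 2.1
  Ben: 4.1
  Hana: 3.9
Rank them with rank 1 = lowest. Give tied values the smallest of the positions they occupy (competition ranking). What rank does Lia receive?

Sorted (ascending): 1.8, 2.1, 2.3, 2.5, 3.2, 3.4, 3.5, 3.9, 4.1, 4.1, 4.1, 4.8
The 3 values of 4.1 occupy positions 9–11 → each gets rank 9.
Lia has value 4.1 → rank 9.

9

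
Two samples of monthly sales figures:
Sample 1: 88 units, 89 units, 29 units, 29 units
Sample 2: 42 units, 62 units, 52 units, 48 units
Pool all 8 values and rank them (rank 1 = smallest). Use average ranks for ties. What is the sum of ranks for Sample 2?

18

Sorted (ascending): 29, 29, 42, 48, 52, 62, 88, 89
The 2 values of 29 occupy positions 1–2 → average rank (1+2)/2 = 1.5.
Sample 2 values → pooled ranks: 42→3, 62→6, 52→5, 48→4
Rank sum = 3 + 6 + 5 + 4 = 18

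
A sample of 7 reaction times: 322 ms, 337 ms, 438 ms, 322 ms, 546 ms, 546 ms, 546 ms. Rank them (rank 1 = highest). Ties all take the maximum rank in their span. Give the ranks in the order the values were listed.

Sorted (descending): 546, 546, 546, 438, 337, 322, 322
The 3 values of 546 occupy positions 1–3 → each gets rank 3.
The 2 values of 322 occupy positions 6–7 → each gets rank 7.

7, 5, 4, 7, 3, 3, 3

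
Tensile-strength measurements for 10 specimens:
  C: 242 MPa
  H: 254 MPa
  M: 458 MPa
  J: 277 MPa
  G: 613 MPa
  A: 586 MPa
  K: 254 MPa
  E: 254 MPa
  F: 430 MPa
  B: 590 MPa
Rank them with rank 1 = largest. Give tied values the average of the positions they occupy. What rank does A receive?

3

Sorted (descending): 613, 590, 586, 458, 430, 277, 254, 254, 254, 242
The 3 values of 254 occupy positions 7–9 → average rank 8.
A has value 586 MPa → rank 3.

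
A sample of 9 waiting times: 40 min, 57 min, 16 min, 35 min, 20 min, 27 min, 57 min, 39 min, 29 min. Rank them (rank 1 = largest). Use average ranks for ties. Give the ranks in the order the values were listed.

3, 1.5, 9, 5, 8, 7, 1.5, 4, 6

Sorted (descending): 57, 57, 40, 39, 35, 29, 27, 20, 16
The 2 values of 57 occupy positions 1–2 → average rank (1+2)/2 = 1.5.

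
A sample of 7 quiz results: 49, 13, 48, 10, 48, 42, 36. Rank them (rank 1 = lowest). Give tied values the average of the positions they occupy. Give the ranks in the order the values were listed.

7, 2, 5.5, 1, 5.5, 4, 3

Sorted (ascending): 10, 13, 36, 42, 48, 48, 49
The 2 values of 48 occupy positions 5–6 → average rank (5+6)/2 = 5.5.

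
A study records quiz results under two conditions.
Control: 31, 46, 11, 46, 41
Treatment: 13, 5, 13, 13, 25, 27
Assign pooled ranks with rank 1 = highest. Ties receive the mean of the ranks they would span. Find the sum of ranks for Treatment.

Sorted (descending): 46, 46, 41, 31, 27, 25, 13, 13, 13, 11, 5
The 2 values of 46 occupy positions 1–2 → average rank (1+2)/2 = 1.5.
The 3 values of 13 occupy positions 7–9 → average rank 8.
Treatment values → pooled ranks: 13→8, 5→11, 13→8, 13→8, 25→6, 27→5
Rank sum = 8 + 11 + 8 + 8 + 6 + 5 = 46

46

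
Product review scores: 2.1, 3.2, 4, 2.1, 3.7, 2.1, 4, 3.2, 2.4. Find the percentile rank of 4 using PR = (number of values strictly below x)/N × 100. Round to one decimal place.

77.8

N = 9.
Strictly below 4: 7. Equal to 4: 2.
PR = 7/9 × 100 = 77.8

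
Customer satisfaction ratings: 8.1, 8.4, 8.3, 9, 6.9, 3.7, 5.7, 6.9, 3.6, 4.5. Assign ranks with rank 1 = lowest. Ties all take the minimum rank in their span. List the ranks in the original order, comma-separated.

7, 9, 8, 10, 5, 2, 4, 5, 1, 3

Sorted (ascending): 3.6, 3.7, 4.5, 5.7, 6.9, 6.9, 8.1, 8.3, 8.4, 9
The 2 values of 6.9 occupy positions 5–6 → each gets rank 5.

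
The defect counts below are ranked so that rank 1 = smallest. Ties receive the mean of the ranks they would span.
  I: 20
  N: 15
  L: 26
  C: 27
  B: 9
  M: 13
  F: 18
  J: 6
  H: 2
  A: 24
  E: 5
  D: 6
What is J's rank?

Sorted (ascending): 2, 5, 6, 6, 9, 13, 15, 18, 20, 24, 26, 27
The 2 values of 6 occupy positions 3–4 → average rank (3+4)/2 = 3.5.
J has value 6 → rank 3.5.

3.5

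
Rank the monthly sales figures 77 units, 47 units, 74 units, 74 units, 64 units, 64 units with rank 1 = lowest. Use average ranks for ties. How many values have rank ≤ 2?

Sorted (ascending): 47, 64, 64, 74, 74, 77
The 2 values of 64 occupy positions 2–3 → average rank (2+3)/2 = 2.5.
The 2 values of 74 occupy positions 4–5 → average rank (4+5)/2 = 4.5.
Ranks ≤ 2: {1} → 1 value.

1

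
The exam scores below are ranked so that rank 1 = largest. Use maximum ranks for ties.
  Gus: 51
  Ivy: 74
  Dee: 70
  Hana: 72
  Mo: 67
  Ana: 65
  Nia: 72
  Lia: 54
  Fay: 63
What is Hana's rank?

Sorted (descending): 74, 72, 72, 70, 67, 65, 63, 54, 51
The 2 values of 72 occupy positions 2–3 → each gets rank 3.
Hana has value 72 → rank 3.

3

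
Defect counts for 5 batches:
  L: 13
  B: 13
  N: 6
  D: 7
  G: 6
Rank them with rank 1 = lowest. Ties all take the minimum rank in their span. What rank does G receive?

1

Sorted (ascending): 6, 6, 7, 13, 13
The 2 values of 6 occupy positions 1–2 → each gets rank 1.
The 2 values of 13 occupy positions 4–5 → each gets rank 4.
G has value 6 → rank 1.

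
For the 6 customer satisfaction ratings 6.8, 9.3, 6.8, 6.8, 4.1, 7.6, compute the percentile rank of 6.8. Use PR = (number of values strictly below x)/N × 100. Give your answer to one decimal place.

16.7

N = 6.
Strictly below 6.8: 1. Equal to 6.8: 3.
PR = 1/6 × 100 = 16.7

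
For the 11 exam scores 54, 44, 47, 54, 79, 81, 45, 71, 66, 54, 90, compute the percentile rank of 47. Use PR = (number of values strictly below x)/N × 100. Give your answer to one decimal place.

N = 11.
Strictly below 47: 2. Equal to 47: 1.
PR = 2/11 × 100 = 18.2

18.2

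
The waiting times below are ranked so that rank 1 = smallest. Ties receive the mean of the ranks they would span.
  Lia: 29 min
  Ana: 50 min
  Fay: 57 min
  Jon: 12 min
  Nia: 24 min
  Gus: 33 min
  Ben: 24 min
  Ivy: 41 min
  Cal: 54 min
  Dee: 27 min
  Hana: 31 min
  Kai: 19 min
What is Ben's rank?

3.5

Sorted (ascending): 12, 19, 24, 24, 27, 29, 31, 33, 41, 50, 54, 57
The 2 values of 24 occupy positions 3–4 → average rank (3+4)/2 = 3.5.
Ben has value 24 min → rank 3.5.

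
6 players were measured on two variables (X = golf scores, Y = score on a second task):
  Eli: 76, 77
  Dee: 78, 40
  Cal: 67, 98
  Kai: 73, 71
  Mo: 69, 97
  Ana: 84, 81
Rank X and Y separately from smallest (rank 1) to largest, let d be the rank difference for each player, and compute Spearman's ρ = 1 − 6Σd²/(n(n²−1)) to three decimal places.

-0.600

Ranks of variable 1: 4, 5, 1, 3, 2, 6
Ranks of variable 2: 3, 1, 6, 2, 5, 4
d = r₁ − r₂: 1, 4, -5, 1, -3, 2
d²: 1, 16, 25, 1, 9, 4; Σd² = 56
ρ = 1 − 6·56/(6·35) = 1 − 336/210 = -0.600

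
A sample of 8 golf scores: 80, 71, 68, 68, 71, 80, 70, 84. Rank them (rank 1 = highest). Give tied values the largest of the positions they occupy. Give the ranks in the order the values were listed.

3, 5, 8, 8, 5, 3, 6, 1

Sorted (descending): 84, 80, 80, 71, 71, 70, 68, 68
The 2 values of 80 occupy positions 2–3 → each gets rank 3.
The 2 values of 71 occupy positions 4–5 → each gets rank 5.
The 2 values of 68 occupy positions 7–8 → each gets rank 8.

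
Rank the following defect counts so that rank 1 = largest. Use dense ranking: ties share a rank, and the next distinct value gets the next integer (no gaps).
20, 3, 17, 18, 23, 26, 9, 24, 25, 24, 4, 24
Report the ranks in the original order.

Sorted (descending): 26, 25, 24, 24, 24, 23, 20, 18, 17, 9, 4, 3
The 3 values of 24 share dense rank 3.
Remaining distinct values take the next consecutive integers.

5, 10, 7, 6, 4, 1, 8, 3, 2, 3, 9, 3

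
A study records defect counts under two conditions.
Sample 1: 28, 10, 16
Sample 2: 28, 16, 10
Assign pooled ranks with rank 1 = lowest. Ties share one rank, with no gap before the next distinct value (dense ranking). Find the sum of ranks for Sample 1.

6

Sorted (ascending): 10, 10, 16, 16, 28, 28
The 2 values of 10 share dense rank 1.
The 2 values of 16 share dense rank 2.
The 2 values of 28 share dense rank 3.
Sample 1 values → pooled ranks: 28→3, 10→1, 16→2
Rank sum = 3 + 1 + 2 = 6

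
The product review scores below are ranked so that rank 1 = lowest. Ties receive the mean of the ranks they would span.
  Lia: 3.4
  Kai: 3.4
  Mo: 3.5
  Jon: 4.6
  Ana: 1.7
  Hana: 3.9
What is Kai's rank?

Sorted (ascending): 1.7, 3.4, 3.4, 3.5, 3.9, 4.6
The 2 values of 3.4 occupy positions 2–3 → average rank (2+3)/2 = 2.5.
Kai has value 3.4 → rank 2.5.

2.5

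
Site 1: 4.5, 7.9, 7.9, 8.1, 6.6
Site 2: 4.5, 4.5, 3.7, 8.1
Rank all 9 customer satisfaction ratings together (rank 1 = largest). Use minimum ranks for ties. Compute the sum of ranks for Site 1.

Sorted (descending): 8.1, 8.1, 7.9, 7.9, 6.6, 4.5, 4.5, 4.5, 3.7
The 2 values of 8.1 occupy positions 1–2 → each gets rank 1.
The 2 values of 7.9 occupy positions 3–4 → each gets rank 3.
The 3 values of 4.5 occupy positions 6–8 → each gets rank 6.
Site 1 values → pooled ranks: 4.5→6, 7.9→3, 7.9→3, 8.1→1, 6.6→5
Rank sum = 6 + 3 + 3 + 1 + 5 = 18

18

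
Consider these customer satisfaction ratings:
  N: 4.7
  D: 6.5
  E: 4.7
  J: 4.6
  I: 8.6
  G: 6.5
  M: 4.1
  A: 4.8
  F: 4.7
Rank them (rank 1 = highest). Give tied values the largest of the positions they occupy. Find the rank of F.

7

Sorted (descending): 8.6, 6.5, 6.5, 4.8, 4.7, 4.7, 4.7, 4.6, 4.1
The 2 values of 6.5 occupy positions 2–3 → each gets rank 3.
The 3 values of 4.7 occupy positions 5–7 → each gets rank 7.
F has value 4.7 → rank 7.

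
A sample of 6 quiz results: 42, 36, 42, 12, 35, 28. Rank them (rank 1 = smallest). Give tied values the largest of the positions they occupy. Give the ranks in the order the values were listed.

6, 4, 6, 1, 3, 2

Sorted (ascending): 12, 28, 35, 36, 42, 42
The 2 values of 42 occupy positions 5–6 → each gets rank 6.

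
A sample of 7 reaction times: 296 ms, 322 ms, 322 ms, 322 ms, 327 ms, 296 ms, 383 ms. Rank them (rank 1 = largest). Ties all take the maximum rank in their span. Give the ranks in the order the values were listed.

7, 5, 5, 5, 2, 7, 1

Sorted (descending): 383, 327, 322, 322, 322, 296, 296
The 3 values of 322 occupy positions 3–5 → each gets rank 5.
The 2 values of 296 occupy positions 6–7 → each gets rank 7.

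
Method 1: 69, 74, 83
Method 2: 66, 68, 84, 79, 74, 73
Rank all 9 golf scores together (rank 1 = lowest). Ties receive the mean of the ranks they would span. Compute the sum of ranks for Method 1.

Sorted (ascending): 66, 68, 69, 73, 74, 74, 79, 83, 84
The 2 values of 74 occupy positions 5–6 → average rank (5+6)/2 = 5.5.
Method 1 values → pooled ranks: 69→3, 74→5.5, 83→8
Rank sum = 3 + 5.5 + 8 = 16.5

16.5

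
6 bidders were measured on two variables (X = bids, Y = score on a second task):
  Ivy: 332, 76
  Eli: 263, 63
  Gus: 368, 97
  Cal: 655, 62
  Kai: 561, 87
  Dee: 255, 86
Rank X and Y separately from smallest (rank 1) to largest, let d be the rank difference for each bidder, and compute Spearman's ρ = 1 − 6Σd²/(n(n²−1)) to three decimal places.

-0.086

Ranks of variable 1: 3, 2, 4, 6, 5, 1
Ranks of variable 2: 3, 2, 6, 1, 5, 4
d = r₁ − r₂: 0, 0, -2, 5, 0, -3
d²: 0, 0, 4, 25, 0, 9; Σd² = 38
ρ = 1 − 6·38/(6·35) = 1 − 228/210 = -0.086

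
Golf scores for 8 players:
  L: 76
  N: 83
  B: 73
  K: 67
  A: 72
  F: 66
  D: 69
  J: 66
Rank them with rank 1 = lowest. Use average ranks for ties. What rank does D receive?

4

Sorted (ascending): 66, 66, 67, 69, 72, 73, 76, 83
The 2 values of 66 occupy positions 1–2 → average rank (1+2)/2 = 1.5.
D has value 69 → rank 4.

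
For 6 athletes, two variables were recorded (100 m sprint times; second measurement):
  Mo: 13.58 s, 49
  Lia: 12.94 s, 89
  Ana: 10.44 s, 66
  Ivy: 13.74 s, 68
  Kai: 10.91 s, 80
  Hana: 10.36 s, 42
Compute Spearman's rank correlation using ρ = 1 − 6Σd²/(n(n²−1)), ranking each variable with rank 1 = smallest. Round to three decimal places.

0.371

Ranks of variable 1: 5, 4, 2, 6, 3, 1
Ranks of variable 2: 2, 6, 3, 4, 5, 1
d = r₁ − r₂: 3, -2, -1, 2, -2, 0
d²: 9, 4, 1, 4, 4, 0; Σd² = 22
ρ = 1 − 6·22/(6·35) = 1 − 132/210 = 0.371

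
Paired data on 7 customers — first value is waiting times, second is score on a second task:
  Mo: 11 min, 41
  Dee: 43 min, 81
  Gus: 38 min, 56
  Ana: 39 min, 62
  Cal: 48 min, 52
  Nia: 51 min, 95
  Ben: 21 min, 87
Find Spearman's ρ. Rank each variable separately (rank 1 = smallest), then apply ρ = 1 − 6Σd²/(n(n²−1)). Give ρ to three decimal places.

Ranks of variable 1: 1, 5, 3, 4, 6, 7, 2
Ranks of variable 2: 1, 5, 3, 4, 2, 7, 6
d = r₁ − r₂: 0, 0, 0, 0, 4, 0, -4
d²: 0, 0, 0, 0, 16, 0, 16; Σd² = 32
ρ = 1 − 6·32/(7·48) = 1 − 192/336 = 0.429

0.429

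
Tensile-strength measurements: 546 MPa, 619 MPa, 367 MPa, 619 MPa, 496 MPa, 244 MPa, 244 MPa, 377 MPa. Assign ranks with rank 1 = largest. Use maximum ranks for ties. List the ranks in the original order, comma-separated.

3, 2, 6, 2, 4, 8, 8, 5

Sorted (descending): 619, 619, 546, 496, 377, 367, 244, 244
The 2 values of 619 occupy positions 1–2 → each gets rank 2.
The 2 values of 244 occupy positions 7–8 → each gets rank 8.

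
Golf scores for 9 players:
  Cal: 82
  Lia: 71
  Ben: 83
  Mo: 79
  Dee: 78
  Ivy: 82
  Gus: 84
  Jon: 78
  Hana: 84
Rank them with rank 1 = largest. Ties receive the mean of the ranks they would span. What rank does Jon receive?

Sorted (descending): 84, 84, 83, 82, 82, 79, 78, 78, 71
The 2 values of 84 occupy positions 1–2 → average rank (1+2)/2 = 1.5.
The 2 values of 82 occupy positions 4–5 → average rank (4+5)/2 = 4.5.
The 2 values of 78 occupy positions 7–8 → average rank (7+8)/2 = 7.5.
Jon has value 78 → rank 7.5.

7.5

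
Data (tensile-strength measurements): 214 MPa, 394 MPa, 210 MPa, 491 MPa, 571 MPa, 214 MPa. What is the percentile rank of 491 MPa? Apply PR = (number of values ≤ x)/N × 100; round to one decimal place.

83.3

N = 6.
Strictly below 491: 4. Equal to 491: 1.
PR = 5/6 × 100 = 83.3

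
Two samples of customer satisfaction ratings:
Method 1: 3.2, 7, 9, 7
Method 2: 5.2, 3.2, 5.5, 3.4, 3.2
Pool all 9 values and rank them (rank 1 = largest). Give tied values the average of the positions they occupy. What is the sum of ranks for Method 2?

31

Sorted (descending): 9, 7, 7, 5.5, 5.2, 3.4, 3.2, 3.2, 3.2
The 2 values of 7 occupy positions 2–3 → average rank (2+3)/2 = 2.5.
The 3 values of 3.2 occupy positions 7–9 → average rank 8.
Method 2 values → pooled ranks: 5.2→5, 3.2→8, 5.5→4, 3.4→6, 3.2→8
Rank sum = 5 + 8 + 4 + 6 + 8 = 31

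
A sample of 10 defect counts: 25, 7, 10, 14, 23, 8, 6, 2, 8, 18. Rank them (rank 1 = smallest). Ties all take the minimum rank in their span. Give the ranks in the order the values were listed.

Sorted (ascending): 2, 6, 7, 8, 8, 10, 14, 18, 23, 25
The 2 values of 8 occupy positions 4–5 → each gets rank 4.

10, 3, 6, 7, 9, 4, 2, 1, 4, 8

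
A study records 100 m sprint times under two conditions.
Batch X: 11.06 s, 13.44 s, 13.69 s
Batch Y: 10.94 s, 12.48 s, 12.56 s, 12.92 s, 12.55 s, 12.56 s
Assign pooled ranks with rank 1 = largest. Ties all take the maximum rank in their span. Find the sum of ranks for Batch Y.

Sorted (descending): 13.69, 13.44, 12.92, 12.56, 12.56, 12.55, 12.48, 11.06, 10.94
The 2 values of 12.56 occupy positions 4–5 → each gets rank 5.
Batch Y values → pooled ranks: 10.94→9, 12.48→7, 12.56→5, 12.92→3, 12.55→6, 12.56→5
Rank sum = 9 + 7 + 5 + 3 + 6 + 5 = 35

35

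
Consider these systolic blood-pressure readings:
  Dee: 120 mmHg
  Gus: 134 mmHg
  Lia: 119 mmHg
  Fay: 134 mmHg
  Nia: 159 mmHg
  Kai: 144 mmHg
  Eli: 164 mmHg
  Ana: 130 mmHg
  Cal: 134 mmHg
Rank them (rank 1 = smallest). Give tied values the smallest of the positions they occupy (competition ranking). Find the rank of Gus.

4

Sorted (ascending): 119, 120, 130, 134, 134, 134, 144, 159, 164
The 3 values of 134 occupy positions 4–6 → each gets rank 4.
Gus has value 134 mmHg → rank 4.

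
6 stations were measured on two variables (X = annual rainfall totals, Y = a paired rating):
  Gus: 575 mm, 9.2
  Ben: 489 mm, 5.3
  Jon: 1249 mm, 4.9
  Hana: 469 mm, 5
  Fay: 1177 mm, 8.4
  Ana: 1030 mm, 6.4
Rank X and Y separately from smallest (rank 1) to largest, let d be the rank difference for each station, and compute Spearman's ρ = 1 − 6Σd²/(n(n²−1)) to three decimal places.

-0.029

Ranks of variable 1: 3, 2, 6, 1, 5, 4
Ranks of variable 2: 6, 3, 1, 2, 5, 4
d = r₁ − r₂: -3, -1, 5, -1, 0, 0
d²: 9, 1, 25, 1, 0, 0; Σd² = 36
ρ = 1 − 6·36/(6·35) = 1 − 216/210 = -0.029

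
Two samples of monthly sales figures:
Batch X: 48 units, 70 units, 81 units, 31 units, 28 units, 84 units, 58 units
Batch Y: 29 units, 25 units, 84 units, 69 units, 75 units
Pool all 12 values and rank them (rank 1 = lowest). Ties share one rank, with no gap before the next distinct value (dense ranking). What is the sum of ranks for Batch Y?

Sorted (ascending): 25, 28, 29, 31, 48, 58, 69, 70, 75, 81, 84, 84
The 2 values of 84 share dense rank 11.
Remaining distinct values take the next consecutive integers.
Batch Y values → pooled ranks: 29→3, 25→1, 84→11, 69→7, 75→9
Rank sum = 3 + 1 + 11 + 7 + 9 = 31

31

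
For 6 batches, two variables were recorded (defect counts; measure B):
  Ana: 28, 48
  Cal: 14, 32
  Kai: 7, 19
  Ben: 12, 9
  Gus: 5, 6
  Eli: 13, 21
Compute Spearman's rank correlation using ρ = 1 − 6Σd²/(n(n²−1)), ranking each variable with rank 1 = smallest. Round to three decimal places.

0.943

Ranks of variable 1: 6, 5, 2, 3, 1, 4
Ranks of variable 2: 6, 5, 3, 2, 1, 4
d = r₁ − r₂: 0, 0, -1, 1, 0, 0
d²: 0, 0, 1, 1, 0, 0; Σd² = 2
ρ = 1 − 6·2/(6·35) = 1 − 12/210 = 0.943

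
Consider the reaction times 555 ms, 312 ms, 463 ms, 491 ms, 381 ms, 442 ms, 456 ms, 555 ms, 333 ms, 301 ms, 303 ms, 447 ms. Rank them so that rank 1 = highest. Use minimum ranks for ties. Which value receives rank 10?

312

Sorted (descending): 555, 555, 491, 463, 456, 447, 442, 381, 333, 312, 303, 301
The 2 values of 555 occupy positions 1–2 → each gets rank 1.
Rank 10 → value 312.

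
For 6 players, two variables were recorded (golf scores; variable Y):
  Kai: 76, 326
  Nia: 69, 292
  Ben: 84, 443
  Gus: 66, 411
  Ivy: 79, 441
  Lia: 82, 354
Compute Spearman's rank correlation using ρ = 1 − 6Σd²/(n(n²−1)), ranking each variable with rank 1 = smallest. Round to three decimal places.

Ranks of variable 1: 3, 2, 6, 1, 4, 5
Ranks of variable 2: 2, 1, 6, 4, 5, 3
d = r₁ − r₂: 1, 1, 0, -3, -1, 2
d²: 1, 1, 0, 9, 1, 4; Σd² = 16
ρ = 1 − 6·16/(6·35) = 1 − 96/210 = 0.543

0.543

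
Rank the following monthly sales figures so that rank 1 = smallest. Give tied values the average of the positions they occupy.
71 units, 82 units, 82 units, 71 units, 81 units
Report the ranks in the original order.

1.5, 4.5, 4.5, 1.5, 3

Sorted (ascending): 71, 71, 81, 82, 82
The 2 values of 71 occupy positions 1–2 → average rank (1+2)/2 = 1.5.
The 2 values of 82 occupy positions 4–5 → average rank (4+5)/2 = 4.5.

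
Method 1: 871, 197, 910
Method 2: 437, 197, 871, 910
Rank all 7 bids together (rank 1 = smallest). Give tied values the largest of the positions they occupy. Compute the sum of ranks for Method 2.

17

Sorted (ascending): 197, 197, 437, 871, 871, 910, 910
The 2 values of 197 occupy positions 1–2 → each gets rank 2.
The 2 values of 871 occupy positions 4–5 → each gets rank 5.
The 2 values of 910 occupy positions 6–7 → each gets rank 7.
Method 2 values → pooled ranks: 437→3, 197→2, 871→5, 910→7
Rank sum = 3 + 2 + 5 + 7 = 17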